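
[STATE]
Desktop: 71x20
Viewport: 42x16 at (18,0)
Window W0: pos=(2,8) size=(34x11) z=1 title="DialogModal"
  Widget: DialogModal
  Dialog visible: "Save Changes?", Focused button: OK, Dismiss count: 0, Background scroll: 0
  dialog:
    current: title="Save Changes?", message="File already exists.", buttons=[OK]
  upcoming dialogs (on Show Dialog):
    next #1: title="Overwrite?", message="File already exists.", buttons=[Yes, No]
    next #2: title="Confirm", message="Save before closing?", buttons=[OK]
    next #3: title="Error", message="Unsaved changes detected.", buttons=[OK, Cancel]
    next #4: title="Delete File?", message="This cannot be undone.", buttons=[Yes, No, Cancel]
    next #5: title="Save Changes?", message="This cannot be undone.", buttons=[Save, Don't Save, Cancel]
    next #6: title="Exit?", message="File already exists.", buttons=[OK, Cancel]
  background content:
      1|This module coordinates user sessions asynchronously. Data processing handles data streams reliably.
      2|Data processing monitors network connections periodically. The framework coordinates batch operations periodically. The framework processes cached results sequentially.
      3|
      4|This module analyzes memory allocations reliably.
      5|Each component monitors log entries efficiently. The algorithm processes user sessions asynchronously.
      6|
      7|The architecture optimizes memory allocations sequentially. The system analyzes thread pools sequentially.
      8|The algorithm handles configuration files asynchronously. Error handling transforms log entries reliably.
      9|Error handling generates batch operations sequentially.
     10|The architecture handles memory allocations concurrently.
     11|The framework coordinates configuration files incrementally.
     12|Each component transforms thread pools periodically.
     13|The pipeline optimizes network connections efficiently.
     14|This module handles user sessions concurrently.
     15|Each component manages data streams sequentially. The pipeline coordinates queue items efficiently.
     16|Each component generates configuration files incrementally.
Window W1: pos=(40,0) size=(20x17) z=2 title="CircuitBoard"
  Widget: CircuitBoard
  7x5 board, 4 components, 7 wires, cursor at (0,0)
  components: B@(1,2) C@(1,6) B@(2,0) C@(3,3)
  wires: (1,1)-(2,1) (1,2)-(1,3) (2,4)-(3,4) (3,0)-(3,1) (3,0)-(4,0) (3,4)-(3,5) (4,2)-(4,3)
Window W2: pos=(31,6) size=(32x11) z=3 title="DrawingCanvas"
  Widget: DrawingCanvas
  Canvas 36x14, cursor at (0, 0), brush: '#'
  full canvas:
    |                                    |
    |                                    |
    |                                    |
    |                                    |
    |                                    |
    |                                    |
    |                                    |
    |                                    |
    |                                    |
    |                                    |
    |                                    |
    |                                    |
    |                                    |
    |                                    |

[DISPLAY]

                      ┏━━━━━━━━━━━━━━━━━━┓
                      ┃ CircuitBoard     ┃
                      ┠──────────────────┨
                      ┃   0 1 2 3 4 5 6  ┃
                      ┃0  [.]            ┃
                      ┃                  ┃
             ┏━━━━━━━━━━━━━━━━━━━━━━━━━━━━
             ┃ DrawingCanvas              
━━━━━━━━━━━━━┠────────────────────────────
             ┃+                           
─────────────┃                            
rdinates user┃                            
────────────┐┃                            
hanges?     │┃                            
ady exists. │┃                            
OK]         │┃                            


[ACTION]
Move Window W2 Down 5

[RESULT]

                      ┏━━━━━━━━━━━━━━━━━━┓
                      ┃ CircuitBoard     ┃
                      ┠──────────────────┨
                      ┃   0 1 2 3 4 5 6  ┃
                      ┃0  [.]            ┃
                      ┃                  ┃
                      ┃1       ·   B ─ · ┃
                      ┃        │         ┃
━━━━━━━━━━━━━━━━━┓    ┃2   B   ·         ┃
             ┏━━━━━━━━━━━━━━━━━━━━━━━━━━━━
─────────────┃ DrawingCanvas              
rdinates user┠────────────────────────────
────────────┐┃+                           
hanges?     │┃                            
ady exists. │┃                            
OK]         │┃                            


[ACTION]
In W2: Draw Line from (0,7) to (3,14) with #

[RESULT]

                      ┏━━━━━━━━━━━━━━━━━━┓
                      ┃ CircuitBoard     ┃
                      ┠──────────────────┨
                      ┃   0 1 2 3 4 5 6  ┃
                      ┃0  [.]            ┃
                      ┃                  ┃
                      ┃1       ·   B ─ · ┃
                      ┃        │         ┃
━━━━━━━━━━━━━━━━━┓    ┃2   B   ·         ┃
             ┏━━━━━━━━━━━━━━━━━━━━━━━━━━━━
─────────────┃ DrawingCanvas              
rdinates user┠────────────────────────────
────────────┐┃+      ##                   
hanges?     │┃         ##                 
ady exists. │┃           ##               
OK]         │┃             ##             


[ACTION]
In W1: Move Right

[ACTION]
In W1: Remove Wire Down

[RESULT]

                      ┏━━━━━━━━━━━━━━━━━━┓
                      ┃ CircuitBoard     ┃
                      ┠──────────────────┨
                      ┃   0 1 2 3 4 5 6  ┃
                      ┃0      [.]        ┃
                      ┃                  ┃
                      ┃1       ·   B ─ · ┃
                      ┃        │         ┃
━━━━━━━━━━━━━━━━━┓    ┃2   B   ·         ┃
             ┏━━━━━━━━━━━━━━━━━━━━━━━━━━━━
─────────────┃ DrawingCanvas              
rdinates user┠────────────────────────────
────────────┐┃+      ##                   
hanges?     │┃         ##                 
ady exists. │┃           ##               
OK]         │┃             ##             


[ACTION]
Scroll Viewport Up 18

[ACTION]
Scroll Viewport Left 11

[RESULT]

                                 ┏━━━━━━━━
                                 ┃ Circuit
                                 ┠────────
                                 ┃   0 1 2
                                 ┃0      [
                                 ┃        
                                 ┃1       
                                 ┃        
━━━━━━━━━━━━━━━━━━━━━━━━━━━━┓    ┃2   B   
logModal                ┏━━━━━━━━━━━━━━━━━
────────────────────────┃ DrawingCanvas   
 module coordinates user┠─────────────────
┌──────────────────────┐┃+      ##        
│    Save Changes?     │┃         ##      
│ File already exists. │┃           ##    
│         [OK]         │┃             ##  


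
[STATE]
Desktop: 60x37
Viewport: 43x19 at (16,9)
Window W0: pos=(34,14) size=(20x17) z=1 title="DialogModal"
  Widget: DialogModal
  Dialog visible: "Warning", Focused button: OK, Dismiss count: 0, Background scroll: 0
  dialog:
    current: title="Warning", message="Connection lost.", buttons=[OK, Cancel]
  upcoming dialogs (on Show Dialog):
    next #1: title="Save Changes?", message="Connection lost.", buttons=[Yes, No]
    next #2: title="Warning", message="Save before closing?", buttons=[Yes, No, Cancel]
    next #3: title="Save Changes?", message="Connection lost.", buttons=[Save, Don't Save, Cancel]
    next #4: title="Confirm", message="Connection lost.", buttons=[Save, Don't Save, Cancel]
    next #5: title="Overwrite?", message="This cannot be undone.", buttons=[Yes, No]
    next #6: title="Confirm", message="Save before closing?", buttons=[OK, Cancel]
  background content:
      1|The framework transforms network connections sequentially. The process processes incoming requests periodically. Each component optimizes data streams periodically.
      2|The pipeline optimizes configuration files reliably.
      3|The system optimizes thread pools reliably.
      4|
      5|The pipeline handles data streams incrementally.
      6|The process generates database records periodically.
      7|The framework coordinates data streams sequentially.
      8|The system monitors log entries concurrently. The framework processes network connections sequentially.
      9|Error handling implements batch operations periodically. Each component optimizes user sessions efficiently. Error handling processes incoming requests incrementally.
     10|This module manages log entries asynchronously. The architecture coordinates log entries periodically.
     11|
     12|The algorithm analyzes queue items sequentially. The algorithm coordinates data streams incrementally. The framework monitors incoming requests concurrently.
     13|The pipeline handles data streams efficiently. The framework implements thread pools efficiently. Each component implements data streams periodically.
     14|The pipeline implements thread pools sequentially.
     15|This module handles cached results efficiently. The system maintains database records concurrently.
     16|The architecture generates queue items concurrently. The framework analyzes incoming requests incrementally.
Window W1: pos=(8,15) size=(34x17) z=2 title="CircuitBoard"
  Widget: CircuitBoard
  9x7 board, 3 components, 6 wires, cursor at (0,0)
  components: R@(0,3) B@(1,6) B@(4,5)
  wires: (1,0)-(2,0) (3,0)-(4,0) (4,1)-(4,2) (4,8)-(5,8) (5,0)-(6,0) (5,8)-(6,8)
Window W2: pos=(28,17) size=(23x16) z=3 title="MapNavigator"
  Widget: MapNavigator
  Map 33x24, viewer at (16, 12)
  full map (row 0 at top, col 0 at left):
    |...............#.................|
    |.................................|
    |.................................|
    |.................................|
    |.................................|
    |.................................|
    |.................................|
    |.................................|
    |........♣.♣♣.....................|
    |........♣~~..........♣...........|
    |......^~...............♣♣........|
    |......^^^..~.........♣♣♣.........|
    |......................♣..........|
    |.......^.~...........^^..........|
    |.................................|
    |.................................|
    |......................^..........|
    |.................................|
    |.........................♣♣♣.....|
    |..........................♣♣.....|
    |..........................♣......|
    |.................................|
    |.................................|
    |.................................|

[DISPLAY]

                                           
                                           
                                           
                                           
                                           
                  ┏━━━━━━━━━━━━━━━━━━┓     
━━━━━━━━━━━━━━━━━━━━━━━━━┓Modal      ┃     
tBoard                   ┃───────────┨     
────────────┏━━━━━━━━━━━━━━━━━━━━━┓an┃     
2 3 4 5 6 7 ┃ MapNavigator        ┃im┃     
         R  ┠─────────────────────┨iz┃     
            ┃.....................┃  ┃     
            ┃.....................┃dl┃     
            ┃..♣.♣♣...............┃ra┃     
            ┃..♣~~..........♣.....┃or┃     
            ┃^~...............♣♣..┃or┃     
            ┃^^^..~.........♣♣♣...┃mp┃     
            ┃..........@.....♣....┃ge┃     
 · ─ ·      ┃.^.~...........^^....┃  ┃     


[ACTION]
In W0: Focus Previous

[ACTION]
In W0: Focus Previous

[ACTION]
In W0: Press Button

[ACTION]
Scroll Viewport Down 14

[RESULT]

2 3 4 5 6 7 ┃ MapNavigator        ┃im┃     
         R  ┠─────────────────────┨iz┃     
            ┃.....................┃  ┃     
            ┃.....................┃dl┃     
            ┃..♣.♣♣...............┃ra┃     
            ┃..♣~~..........♣.....┃or┃     
            ┃^~...............♣♣..┃or┃     
            ┃^^^..~.........♣♣♣...┃mp┃     
            ┃..........@.....♣....┃ge┃     
 · ─ ·      ┃.^.~...........^^....┃  ┃     
            ┃.....................┃al┃     
            ┃.....................┃dl┃     
            ┃................^....┃━━┛     
━━━━━━━━━━━━┃.....................┃        
            ┗━━━━━━━━━━━━━━━━━━━━━┛        
                                           
                                           
                                           
                                           


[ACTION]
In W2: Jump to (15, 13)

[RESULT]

2 3 4 5 6 7 ┃ MapNavigator        ┃im┃     
         R  ┠─────────────────────┨iz┃     
            ┃.....................┃  ┃     
            ┃...♣.♣♣..............┃dl┃     
            ┃...♣~~..........♣....┃ra┃     
            ┃.^~...............♣♣.┃or┃     
            ┃.^^^..~.........♣♣♣..┃or┃     
            ┃.................♣...┃mp┃     
            ┃..^.~.....@.....^^...┃ge┃     
 · ─ ·      ┃.....................┃  ┃     
            ┃.....................┃al┃     
            ┃.................^...┃dl┃     
            ┃.....................┃━━┛     
━━━━━━━━━━━━┃....................♣┃        
            ┗━━━━━━━━━━━━━━━━━━━━━┛        
                                           
                                           
                                           
                                           


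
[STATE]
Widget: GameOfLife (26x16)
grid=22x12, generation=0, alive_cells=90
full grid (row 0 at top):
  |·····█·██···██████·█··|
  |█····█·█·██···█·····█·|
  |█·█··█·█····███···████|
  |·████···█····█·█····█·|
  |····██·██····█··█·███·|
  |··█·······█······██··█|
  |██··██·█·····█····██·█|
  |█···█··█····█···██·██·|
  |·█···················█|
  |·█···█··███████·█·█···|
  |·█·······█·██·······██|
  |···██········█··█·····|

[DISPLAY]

Gen: 0                    
·····█·██···██████·█··    
█····█·█·██···█·····█·    
█·█··█·█····███···████    
·████···█····█·█····█·    
····██·██····█··█·███·    
··█·······█······██··█    
██··██·█·····█····██·█    
█···█··█····█···██·██·    
·█···················█    
·█···█··███████·█·█···    
·█·······█·██·······██    
···██········█··█·····    
                          
                          
                          


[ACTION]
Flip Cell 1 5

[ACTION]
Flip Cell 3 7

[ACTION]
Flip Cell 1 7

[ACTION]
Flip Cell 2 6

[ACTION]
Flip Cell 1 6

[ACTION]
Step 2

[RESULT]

Gen: 2                    
·······████···████····    
·█···███·█··██···█····    
█·██······█····█·█····    
█·█····█·█····██·█··██    
██·████··█·····███··██    
·█·█·····█·····█·█···█    
██·█·················█    
··██··██·█·····█·█·█·█    
··█··█·██·█·····███···    
█·██···█·········██·██    
··██····██···██·······    
······················    
                          
                          
                          


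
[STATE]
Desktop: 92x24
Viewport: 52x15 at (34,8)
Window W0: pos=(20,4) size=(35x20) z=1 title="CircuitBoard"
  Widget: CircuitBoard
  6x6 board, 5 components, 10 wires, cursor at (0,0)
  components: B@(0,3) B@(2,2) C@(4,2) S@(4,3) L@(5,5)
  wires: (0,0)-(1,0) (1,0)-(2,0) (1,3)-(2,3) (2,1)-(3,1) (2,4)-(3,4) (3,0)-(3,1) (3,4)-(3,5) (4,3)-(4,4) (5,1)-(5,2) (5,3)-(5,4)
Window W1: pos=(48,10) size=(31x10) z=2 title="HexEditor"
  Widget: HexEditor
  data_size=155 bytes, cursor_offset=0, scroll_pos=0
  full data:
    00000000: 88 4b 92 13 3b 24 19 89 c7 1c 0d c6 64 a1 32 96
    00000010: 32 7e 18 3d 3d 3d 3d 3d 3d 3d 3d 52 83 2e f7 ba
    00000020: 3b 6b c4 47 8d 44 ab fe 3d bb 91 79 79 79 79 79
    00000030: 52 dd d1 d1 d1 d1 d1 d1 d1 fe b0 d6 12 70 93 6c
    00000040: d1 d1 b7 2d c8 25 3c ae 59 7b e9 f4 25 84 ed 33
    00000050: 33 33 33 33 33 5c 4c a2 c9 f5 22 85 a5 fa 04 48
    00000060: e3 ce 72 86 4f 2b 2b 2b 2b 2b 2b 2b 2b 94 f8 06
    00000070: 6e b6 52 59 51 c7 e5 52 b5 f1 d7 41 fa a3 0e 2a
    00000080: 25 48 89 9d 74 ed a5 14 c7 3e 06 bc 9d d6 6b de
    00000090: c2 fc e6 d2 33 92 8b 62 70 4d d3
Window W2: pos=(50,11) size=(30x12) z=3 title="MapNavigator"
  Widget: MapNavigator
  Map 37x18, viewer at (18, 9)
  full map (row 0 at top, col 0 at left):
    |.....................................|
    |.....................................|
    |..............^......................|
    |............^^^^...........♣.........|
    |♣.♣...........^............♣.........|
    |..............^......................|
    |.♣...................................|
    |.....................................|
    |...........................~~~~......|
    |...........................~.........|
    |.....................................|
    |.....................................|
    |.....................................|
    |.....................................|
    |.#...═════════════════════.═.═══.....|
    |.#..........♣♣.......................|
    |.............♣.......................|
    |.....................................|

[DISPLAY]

   B                ┃                               
                    ┃                               
   ·          ┏━━━━━━━━━━━━━━━━━━━━━━━━━━━━━┓       
   │          ┃ ┏━━━━━━━━━━━━━━━━━━━━━━━━━━━━┓      
   ·   ·      ┠─┃ MapNavigator               ┃      
       │      ┃0┠────────────────────────────┨      
       · ─ ·  ┃0┃..........^.................┃      
              ┃0┃............................┃      
   S ─ ·      ┃0┃............................┃      
              ┃0┃.......................~~~~.┃      
   · ─ ·   L  ┃0┃..............@........~....┃      
              ┗━┃............................┃      
                ┃............................┃      
                ┃............................┃      
                ┗━━━━━━━━━━━━━━━━━━━━━━━━━━━━┛      


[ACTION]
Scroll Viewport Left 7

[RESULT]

          B                ┃                        
                           ┃                        
          ·          ┏━━━━━━━━━━━━━━━━━━━━━━━━━━━━━┓
          │          ┃ ┏━━━━━━━━━━━━━━━━━━━━━━━━━━━━
  ·   B   ·   ·      ┠─┃ MapNavigator               
  │           │      ┃0┠────────────────────────────
─ ·           · ─ ·  ┃0┃..........^.................
                     ┃0┃............................
      C   S ─ ·      ┃0┃............................
                     ┃0┃.......................~~~~.
  · ─ ·   · ─ ·   L  ┃0┃..............@........~....
: (0,0)              ┗━┃............................
                       ┃............................
                       ┃............................
                       ┗━━━━━━━━━━━━━━━━━━━━━━━━━━━━


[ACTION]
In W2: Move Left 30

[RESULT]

          B                ┃                        
                           ┃                        
          ·          ┏━━━━━━━━━━━━━━━━━━━━━━━━━━━━━┓
          │          ┃ ┏━━━━━━━━━━━━━━━━━━━━━━━━━━━━
  ·   B   ·   ·      ┠─┃ MapNavigator               
  │           │      ┃0┠────────────────────────────
─ ·           · ─ ·  ┃0┃              ..............
                     ┃0┃              .♣............
      C   S ─ ·      ┃0┃              ..............
                     ┃0┃              ..............
  · ─ ·   · ─ ·   L  ┃0┃              @.............
: (0,0)              ┗━┃              ..............
                       ┃              ..............
                       ┃              ..............
                       ┗━━━━━━━━━━━━━━━━━━━━━━━━━━━━


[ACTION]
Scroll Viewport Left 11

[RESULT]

    ┃0  [.]          B                ┃             
    ┃    │                            ┃             
    ┃1   ·           ·          ┏━━━━━━━━━━━━━━━━━━━
    ┃    │           │          ┃ ┏━━━━━━━━━━━━━━━━━
    ┃2   ·   ·   B   ·   ·      ┠─┃ MapNavigator    
    ┃        │           │      ┃0┠─────────────────
    ┃3   · ─ ·           · ─ ·  ┃0┃              ...
    ┃                           ┃0┃              .♣.
    ┃4           C   S ─ ·      ┃0┃              ...
    ┃                           ┃0┃              ...
    ┃5       · ─ ·   · ─ ·   L  ┃0┃              @..
    ┃Cursor: (0,0)              ┗━┃              ...
    ┃                             ┃              ...
    ┃                             ┃              ...
    ┃                             ┗━━━━━━━━━━━━━━━━━


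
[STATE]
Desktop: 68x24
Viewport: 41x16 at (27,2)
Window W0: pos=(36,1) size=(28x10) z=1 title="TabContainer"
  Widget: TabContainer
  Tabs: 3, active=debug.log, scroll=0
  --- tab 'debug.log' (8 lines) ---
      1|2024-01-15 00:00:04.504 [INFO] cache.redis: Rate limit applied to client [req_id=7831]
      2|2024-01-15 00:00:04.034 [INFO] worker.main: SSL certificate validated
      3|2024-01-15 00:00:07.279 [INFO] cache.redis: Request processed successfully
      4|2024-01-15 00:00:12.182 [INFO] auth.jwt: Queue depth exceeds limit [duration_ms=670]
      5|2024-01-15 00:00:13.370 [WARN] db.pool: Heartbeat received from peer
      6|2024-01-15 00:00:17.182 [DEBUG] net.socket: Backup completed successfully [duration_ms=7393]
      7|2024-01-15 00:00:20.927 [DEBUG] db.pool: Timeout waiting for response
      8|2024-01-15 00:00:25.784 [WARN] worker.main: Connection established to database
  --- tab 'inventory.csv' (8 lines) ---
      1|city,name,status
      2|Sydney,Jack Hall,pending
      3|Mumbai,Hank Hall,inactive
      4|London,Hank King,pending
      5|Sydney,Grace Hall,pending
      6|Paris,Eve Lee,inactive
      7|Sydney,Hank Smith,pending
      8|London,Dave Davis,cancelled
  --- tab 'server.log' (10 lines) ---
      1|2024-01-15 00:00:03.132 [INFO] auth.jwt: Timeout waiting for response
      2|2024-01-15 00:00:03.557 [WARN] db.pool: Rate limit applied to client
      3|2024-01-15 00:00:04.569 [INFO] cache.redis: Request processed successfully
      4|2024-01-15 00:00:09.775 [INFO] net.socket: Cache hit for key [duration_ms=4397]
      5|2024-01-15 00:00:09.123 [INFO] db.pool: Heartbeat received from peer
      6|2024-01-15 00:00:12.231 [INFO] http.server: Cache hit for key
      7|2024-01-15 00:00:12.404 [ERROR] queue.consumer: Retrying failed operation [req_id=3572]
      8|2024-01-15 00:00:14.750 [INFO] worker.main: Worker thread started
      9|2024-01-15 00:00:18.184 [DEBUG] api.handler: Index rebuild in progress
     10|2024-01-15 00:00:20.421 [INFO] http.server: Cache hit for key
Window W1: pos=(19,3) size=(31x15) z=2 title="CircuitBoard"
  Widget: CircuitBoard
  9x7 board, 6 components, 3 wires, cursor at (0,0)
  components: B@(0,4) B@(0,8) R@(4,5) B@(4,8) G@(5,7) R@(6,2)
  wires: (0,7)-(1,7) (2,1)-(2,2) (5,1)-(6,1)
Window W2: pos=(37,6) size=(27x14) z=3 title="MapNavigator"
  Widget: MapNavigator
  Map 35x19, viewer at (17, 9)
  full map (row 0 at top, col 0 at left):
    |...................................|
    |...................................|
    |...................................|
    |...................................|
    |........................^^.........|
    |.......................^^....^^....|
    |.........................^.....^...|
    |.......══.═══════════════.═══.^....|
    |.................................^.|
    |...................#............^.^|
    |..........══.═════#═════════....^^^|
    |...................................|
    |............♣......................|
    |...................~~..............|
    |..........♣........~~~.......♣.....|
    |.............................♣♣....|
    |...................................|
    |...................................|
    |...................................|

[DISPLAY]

         ┃ TabContainer             ┃    
━━━━━━━━━━━━━━━━━━━━━━┓─────────────┨    
tBoard                ┃inventory.csv┃    
──────────────────────┨─────────────┃    
2 3 4 5 6 ┏━━━━━━━━━━━━━━━━━━━━━━━━━┓    
          ┃ MapNavigator            ┃    
          ┠─────────────────────────┨    
          ┃...................^^....┃    
          ┃..................^^....^┃    
 · ─ ·    ┃....................^....┃    
          ┃..══.═══════════════.═══.┃    
          ┃.........................┃    
          ┃............@.#..........┃    
          ┃.....══.═════#═════════..┃    
          ┃.........................┃    
━━━━━━━━━━┃.......♣.................┃    


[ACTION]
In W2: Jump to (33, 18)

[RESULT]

         ┃ TabContainer             ┃    
━━━━━━━━━━━━━━━━━━━━━━┓─────────────┨    
tBoard                ┃inventory.csv┃    
──────────────────────┨─────────────┃    
2 3 4 5 6 ┏━━━━━━━━━━━━━━━━━━━━━━━━━┓    
          ┃ MapNavigator            ┃    
          ┠─────────────────────────┨    
          ┃..............           ┃    
          ┃~.......♣.....           ┃    
 · ─ ·    ┃........♣♣....           ┃    
          ┃..............           ┃    
          ┃..............           ┃    
          ┃............@.           ┃    
          ┃                         ┃    
          ┃                         ┃    
━━━━━━━━━━┃                         ┃    


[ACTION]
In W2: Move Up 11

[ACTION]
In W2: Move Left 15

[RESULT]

         ┃ TabContainer             ┃    
━━━━━━━━━━━━━━━━━━━━━━┓─────────────┨    
tBoard                ┃inventory.csv┃    
──────────────────────┨─────────────┃    
2 3 4 5 6 ┏━━━━━━━━━━━━━━━━━━━━━━━━━┓    
          ┃ MapNavigator            ┃    
          ┠─────────────────────────┨    
          ┃.........................┃    
          ┃.........................┃    
 · ─ ·    ┃..................^^.....┃    
          ┃.................^^....^^┃    
          ┃...................^.....┃    
          ┃.══.════════@══════.═══.^┃    
          ┃.........................┃    
          ┃.............#...........┃    
━━━━━━━━━━┃....══.═════#═════════...┃    


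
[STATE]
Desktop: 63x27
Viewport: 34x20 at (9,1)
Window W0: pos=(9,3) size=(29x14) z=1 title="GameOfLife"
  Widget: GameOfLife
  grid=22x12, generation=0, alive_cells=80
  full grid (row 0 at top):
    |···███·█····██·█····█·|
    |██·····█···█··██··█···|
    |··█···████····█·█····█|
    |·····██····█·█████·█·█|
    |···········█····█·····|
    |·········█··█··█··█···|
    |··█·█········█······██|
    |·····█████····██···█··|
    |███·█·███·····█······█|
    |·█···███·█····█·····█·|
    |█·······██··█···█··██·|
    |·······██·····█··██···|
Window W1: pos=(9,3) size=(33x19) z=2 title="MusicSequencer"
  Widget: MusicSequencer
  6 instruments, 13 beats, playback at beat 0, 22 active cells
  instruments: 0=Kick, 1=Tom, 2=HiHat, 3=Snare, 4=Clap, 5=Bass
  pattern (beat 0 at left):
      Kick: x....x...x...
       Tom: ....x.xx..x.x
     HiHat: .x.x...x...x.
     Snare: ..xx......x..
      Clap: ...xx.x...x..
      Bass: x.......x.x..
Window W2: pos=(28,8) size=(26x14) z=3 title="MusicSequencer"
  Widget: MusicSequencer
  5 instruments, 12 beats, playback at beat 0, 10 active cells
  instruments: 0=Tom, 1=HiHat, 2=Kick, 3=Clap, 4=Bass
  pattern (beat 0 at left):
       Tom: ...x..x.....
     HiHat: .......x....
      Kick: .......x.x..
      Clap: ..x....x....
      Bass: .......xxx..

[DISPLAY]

                                  
                                  
┏━━━━━━━━━━━━━━━━━━━━━━━━━━━━━━━┓ 
┃ MusicSequencer                ┃ 
┠───────────────────────────────┨ 
┃      ▼123456789012            ┃ 
┃  Kick█····█···█···            ┃ 
┃   Tom····█·██··█·┏━━━━━━━━━━━━━━
┃ HiHat·█·█···█···█┃ MusicSequence
┃ Snare··██······█·┠──────────────
┃  Clap···██·█···█·┃      ▼1234567
┃  Bass█·······█·█·┃   Tom···█··█·
┃                  ┃ HiHat·······█
┃                  ┃  Kick·······█
┃                  ┃  Clap··█····█
┃                  ┃  Bass·······█
┃                  ┃              
┃                  ┃              
┃                  ┃              
┃                  ┃              


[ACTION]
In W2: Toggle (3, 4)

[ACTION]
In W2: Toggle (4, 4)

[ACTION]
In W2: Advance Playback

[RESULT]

                                  
                                  
┏━━━━━━━━━━━━━━━━━━━━━━━━━━━━━━━┓ 
┃ MusicSequencer                ┃ 
┠───────────────────────────────┨ 
┃      ▼123456789012            ┃ 
┃  Kick█····█···█···            ┃ 
┃   Tom····█·██··█·┏━━━━━━━━━━━━━━
┃ HiHat·█·█···█···█┃ MusicSequence
┃ Snare··██······█·┠──────────────
┃  Clap···██·█···█·┃      0▼234567
┃  Bass█·······█·█·┃   Tom···█··█·
┃                  ┃ HiHat·······█
┃                  ┃  Kick·······█
┃                  ┃  Clap··█·█··█
┃                  ┃  Bass····█··█
┃                  ┃              
┃                  ┃              
┃                  ┃              
┃                  ┃              


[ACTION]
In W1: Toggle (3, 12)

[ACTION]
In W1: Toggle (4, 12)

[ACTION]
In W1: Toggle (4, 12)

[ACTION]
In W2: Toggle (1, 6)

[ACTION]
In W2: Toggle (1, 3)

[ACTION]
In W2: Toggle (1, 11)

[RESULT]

                                  
                                  
┏━━━━━━━━━━━━━━━━━━━━━━━━━━━━━━━┓ 
┃ MusicSequencer                ┃ 
┠───────────────────────────────┨ 
┃      ▼123456789012            ┃ 
┃  Kick█····█···█···            ┃ 
┃   Tom····█·██··█·┏━━━━━━━━━━━━━━
┃ HiHat·█·█···█···█┃ MusicSequence
┃ Snare··██······█·┠──────────────
┃  Clap···██·█···█·┃      0▼234567
┃  Bass█·······█·█·┃   Tom···█··█·
┃                  ┃ HiHat···█··██
┃                  ┃  Kick·······█
┃                  ┃  Clap··█·█··█
┃                  ┃  Bass····█··█
┃                  ┃              
┃                  ┃              
┃                  ┃              
┃                  ┃              


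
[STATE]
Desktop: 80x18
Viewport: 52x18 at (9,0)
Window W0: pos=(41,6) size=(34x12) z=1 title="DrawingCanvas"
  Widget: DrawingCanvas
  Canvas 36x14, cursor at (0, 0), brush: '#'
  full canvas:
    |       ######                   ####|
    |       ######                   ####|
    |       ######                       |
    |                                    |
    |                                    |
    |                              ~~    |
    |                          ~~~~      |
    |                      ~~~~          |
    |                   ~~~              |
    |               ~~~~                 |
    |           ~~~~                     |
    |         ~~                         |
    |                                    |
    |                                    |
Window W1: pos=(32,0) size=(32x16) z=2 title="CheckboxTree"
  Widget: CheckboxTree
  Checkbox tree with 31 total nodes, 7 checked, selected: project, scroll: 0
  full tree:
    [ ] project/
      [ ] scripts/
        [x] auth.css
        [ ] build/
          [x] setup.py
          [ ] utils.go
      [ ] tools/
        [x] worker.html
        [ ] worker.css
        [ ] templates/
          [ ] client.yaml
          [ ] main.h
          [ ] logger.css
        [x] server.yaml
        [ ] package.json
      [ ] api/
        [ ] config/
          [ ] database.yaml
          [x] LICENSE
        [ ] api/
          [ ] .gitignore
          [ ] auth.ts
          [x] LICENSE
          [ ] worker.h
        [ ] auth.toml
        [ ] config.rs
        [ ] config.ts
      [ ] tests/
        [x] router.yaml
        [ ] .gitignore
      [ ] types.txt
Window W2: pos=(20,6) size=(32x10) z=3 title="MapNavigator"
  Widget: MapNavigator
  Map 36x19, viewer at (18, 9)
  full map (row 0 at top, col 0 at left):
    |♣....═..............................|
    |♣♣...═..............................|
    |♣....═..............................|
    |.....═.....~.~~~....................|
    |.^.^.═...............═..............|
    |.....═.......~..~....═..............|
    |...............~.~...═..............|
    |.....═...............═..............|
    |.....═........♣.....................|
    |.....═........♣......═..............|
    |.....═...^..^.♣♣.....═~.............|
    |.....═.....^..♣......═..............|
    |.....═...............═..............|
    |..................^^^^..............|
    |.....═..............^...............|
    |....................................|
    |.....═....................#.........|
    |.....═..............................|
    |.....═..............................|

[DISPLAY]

                       ┏━━━━━━━━━━━━━━━━━━━━━━━━━━━━
                       ┃ CheckboxTree               
                       ┠────────────────────────────
                       ┃>[-] project/               
                       ┃   [-] scripts/             
                       ┃     [x] auth.css           
           ┏━━━━━━━━━━━━━━━━━━━━━━━━━━━━━━┓         
           ┃ MapNavigator                 ┃         
           ┠──────────────────────────────┨         
           ┃............~.~...═...........┃         
           ┃..═...............═...........┃l        
           ┃..═........♣..................┃         
           ┃..═........♣...@..═...........┃         
           ┃..═...^..^.♣♣.....═~..........┃aml      
           ┃..═.....^..♣......═...........┃         
           ┗━━━━━━━━━━━━━━━━━━━━━━━━━━━━━━┛━━━━━━━━━
                                ┃                   
                                ┗━━━━━━━━━━━━━━━━━━━


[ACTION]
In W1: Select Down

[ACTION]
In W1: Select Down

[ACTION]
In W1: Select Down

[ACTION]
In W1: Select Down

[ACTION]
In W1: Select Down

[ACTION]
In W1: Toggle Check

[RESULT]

                       ┏━━━━━━━━━━━━━━━━━━━━━━━━━━━━
                       ┃ CheckboxTree               
                       ┠────────────────────────────
                       ┃ [-] project/               
                       ┃   [x] scripts/             
                       ┃     [x] auth.css           
           ┏━━━━━━━━━━━━━━━━━━━━━━━━━━━━━━┓         
           ┃ MapNavigator                 ┃         
           ┠──────────────────────────────┨         
           ┃............~.~...═...........┃         
           ┃..═...............═...........┃l        
           ┃..═........♣..................┃         
           ┃..═........♣...@..═...........┃         
           ┃..═...^..^.♣♣.....═~..........┃aml      
           ┃..═.....^..♣......═...........┃         
           ┗━━━━━━━━━━━━━━━━━━━━━━━━━━━━━━┛━━━━━━━━━
                                ┃                   
                                ┗━━━━━━━━━━━━━━━━━━━
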